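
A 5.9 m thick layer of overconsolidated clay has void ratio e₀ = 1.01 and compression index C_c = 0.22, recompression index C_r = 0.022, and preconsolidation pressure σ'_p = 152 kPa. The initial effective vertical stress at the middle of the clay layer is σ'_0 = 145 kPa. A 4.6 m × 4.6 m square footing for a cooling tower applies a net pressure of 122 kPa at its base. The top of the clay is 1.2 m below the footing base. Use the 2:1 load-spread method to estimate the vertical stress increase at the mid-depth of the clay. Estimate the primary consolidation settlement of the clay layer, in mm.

Mid-depth of clay below the footing base: z = 1.2 + 5.9/2 = 4.15 m.
Stress increase at mid-clay by the 2:1 spreading method:
Δσ = qBL/((B+z)(L+z)) = 122×4.6×4.6/((4.6+4.15)(4.6+4.15)) = 33.718 kPa
Final effective stress: σ'_f = 145 + 33.718 = 178.72 kPa.
σ'_f = 178.72 > σ'_p = 152 kPa, so the stress path crosses the preconsolidation pressure — recompression up to σ'_p, then virgin compression beyond:
S_c = H/(1+e₀)·[C_r·log₁₀(σ'_p/σ'_0) + C_c·log₁₀(σ'_f/σ'_p)]
    = 5.9/2.01 × [0.022×log₁₀(152/145) + 0.22×log₁₀(178.72/152)]
    = 2.9353 × [0.00045046 + 0.015473] = 0.04674 m

S_c ≈ 46.7 mm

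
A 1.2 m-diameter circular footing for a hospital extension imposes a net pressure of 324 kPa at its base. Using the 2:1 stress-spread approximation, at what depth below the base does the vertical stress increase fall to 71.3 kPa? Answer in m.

2:1 spreading — at depth z the loaded area has grown by z in each plan dimension:
qD²/(D+z)² = Δσ_z ⇒ z = D(√(q/Δσ_z) − 1) = 1.2×(√(324/71.3) − 1) = 1.358 m

z ≈ 1.36 m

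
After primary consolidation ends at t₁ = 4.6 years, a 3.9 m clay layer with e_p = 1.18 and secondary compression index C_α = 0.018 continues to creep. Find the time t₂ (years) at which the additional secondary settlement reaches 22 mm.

t₂ ≈ 22.2 years

S_s = C_α·H/(1+e_p)·log₁₀(t₂/t₁) ⇒ log₁₀(t₂/t₁) = S_s·(1+e_p)/(C_α·H).
log₁₀(t₂/t₁) = 0.022 × (1+1.18) / (0.018×3.9) = 0.6832
t₂ = t₁ × 10^0.6832 = 4.6 × 4.822 = 22.18 years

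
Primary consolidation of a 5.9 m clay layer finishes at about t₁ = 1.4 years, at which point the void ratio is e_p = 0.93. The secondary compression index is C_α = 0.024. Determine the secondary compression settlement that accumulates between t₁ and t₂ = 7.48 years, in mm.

Secondary compression: S_s = C_α·H/(1+e_p)·log₁₀(t₂/t₁)
S_s = 0.024×5.9/(1+0.93)×log₁₀(7.48/1.4)
    = 0.07337 × 0.7278 = 0.0534 m

S_s ≈ 53.4 mm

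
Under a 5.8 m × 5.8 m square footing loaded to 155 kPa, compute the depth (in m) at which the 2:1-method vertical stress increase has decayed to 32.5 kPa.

z ≈ 6.87 m

2:1 spreading — at depth z the loaded area has grown by z in each plan dimension:
qB²/(B+z)² = Δσ_z ⇒ z = B(√(q/Δσ_z) − 1) = 5.8×(√(155/32.5) − 1) = 6.866 m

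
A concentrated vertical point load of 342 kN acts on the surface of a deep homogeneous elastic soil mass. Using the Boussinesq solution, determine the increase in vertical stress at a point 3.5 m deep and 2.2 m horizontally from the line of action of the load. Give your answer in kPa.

Boussinesq vertical stress below a point load on an elastic half-space:
Δσ_z = 3P/(2πz²) · [1 + (r/z)²]^(−5/2)
r/z = 2.2/3.5 = 0.62857; [1+(r/z)²]^(−5/2) = 0.435.
Δσ_z = 3×342/(2π×3.5²) × 0.435 = 13.33 × 0.435 = 5.799 kPa

Δσ_z ≈ 5.8 kPa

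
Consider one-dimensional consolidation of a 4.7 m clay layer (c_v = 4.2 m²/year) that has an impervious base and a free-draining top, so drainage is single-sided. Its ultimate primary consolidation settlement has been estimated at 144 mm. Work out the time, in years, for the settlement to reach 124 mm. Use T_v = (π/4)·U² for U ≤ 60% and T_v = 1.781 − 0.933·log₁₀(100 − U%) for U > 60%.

t ≈ 3.76 years

Drainage path length: H_d = H = 4.7 m (single drainage).
U = S(t)/S_ult = 124/144 = 0.8611.
U > 60%: T_v = 1.781 − 0.933·log₁₀(100 − 86.111) = 0.71489.
t = T_v·H_d²/c_v = 0.71489×4.7²/4.2 = 3.76 years.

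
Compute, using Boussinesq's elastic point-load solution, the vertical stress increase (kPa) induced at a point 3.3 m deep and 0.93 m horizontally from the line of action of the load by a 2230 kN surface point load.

Boussinesq vertical stress below a point load on an elastic half-space:
Δσ_z = 3P/(2πz²) · [1 + (r/z)²]^(−5/2)
r/z = 0.93/3.3 = 0.28182; [1+(r/z)²]^(−5/2) = 0.82608.
Δσ_z = 3×2230/(2π×3.3²) × 0.82608 = 97.773 × 0.82608 = 80.77 kPa

Δσ_z ≈ 80.8 kPa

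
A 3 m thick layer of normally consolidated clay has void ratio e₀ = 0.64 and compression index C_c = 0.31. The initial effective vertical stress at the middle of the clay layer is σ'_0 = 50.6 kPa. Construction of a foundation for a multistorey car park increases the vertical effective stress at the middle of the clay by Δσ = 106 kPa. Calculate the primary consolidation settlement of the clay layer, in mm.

S_c ≈ 278 mm

Final effective stress: σ'_f = σ'_0 + Δσ = 50.6 + 106 = 156.6 kPa.
Normally consolidated clay, so the full stress increment lies on the virgin compression line:
S_c = C_c·H/(1+e₀)·log₁₀(σ'_f/σ'_0) = 0.31×3/(1+0.64)×log₁₀(156.6/50.6)
    = 0.56707 × 0.49064 = 0.2782 m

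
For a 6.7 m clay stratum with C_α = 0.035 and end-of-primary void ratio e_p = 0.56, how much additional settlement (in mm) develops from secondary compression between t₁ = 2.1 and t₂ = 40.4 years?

S_s ≈ 193 mm

Secondary compression: S_s = C_α·H/(1+e_p)·log₁₀(t₂/t₁)
S_s = 0.035×6.7/(1+0.56)×log₁₀(40.4/2.1)
    = 0.1503 × 1.284 = 0.193 m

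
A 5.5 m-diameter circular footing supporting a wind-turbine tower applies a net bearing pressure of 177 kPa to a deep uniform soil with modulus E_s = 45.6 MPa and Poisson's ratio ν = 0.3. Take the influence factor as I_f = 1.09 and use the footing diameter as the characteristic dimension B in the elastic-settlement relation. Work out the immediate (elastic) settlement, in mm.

S_e ≈ 21.2 mm

Immediate (elastic) settlement: S_e = q·B·(1−ν²)/E_s · I_f.
E_s = 45.6 MPa = 45600 kPa.
S_e = 177 × 5.5 × (1 − 0.3²) / 45600 × 1.09
    = 177 × 5.5 × 0.91 / 45600 × 1.09
    = 0.02118 m = 21.18 mm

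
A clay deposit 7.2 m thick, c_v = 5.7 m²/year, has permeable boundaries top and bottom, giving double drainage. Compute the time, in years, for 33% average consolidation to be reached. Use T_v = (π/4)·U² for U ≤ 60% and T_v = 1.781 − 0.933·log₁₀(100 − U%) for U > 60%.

Drainage path length: H_d = H/2 = 3.6 m (double drainage).
U ≤ 60%: T_v = (π/4)·U² = (π/4)×0.33² = 0.08553.
t = T_v·H_d²/c_v = 0.08553×3.6²/5.7 = 0.1945 years.

t ≈ 0.194 years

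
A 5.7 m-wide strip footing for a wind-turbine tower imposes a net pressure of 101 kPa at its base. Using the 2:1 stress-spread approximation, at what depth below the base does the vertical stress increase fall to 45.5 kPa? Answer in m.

2:1 spreading — at depth z the loaded area has grown by z in each plan dimension:
qB/(B+z) = Δσ_z ⇒ z = qB/Δσ_z − B = 101×5.7/45.5 − 5.7 = 6.953 m

z ≈ 6.95 m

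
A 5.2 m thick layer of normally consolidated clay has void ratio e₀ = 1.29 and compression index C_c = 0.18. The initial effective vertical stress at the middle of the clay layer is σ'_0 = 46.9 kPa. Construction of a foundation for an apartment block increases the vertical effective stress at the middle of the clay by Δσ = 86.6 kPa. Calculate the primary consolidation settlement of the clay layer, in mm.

S_c ≈ 186 mm

Final effective stress: σ'_f = σ'_0 + Δσ = 46.9 + 86.6 = 133.5 kPa.
Normally consolidated clay, so the full stress increment lies on the virgin compression line:
S_c = C_c·H/(1+e₀)·log₁₀(σ'_f/σ'_0) = 0.18×5.2/(1+1.29)×log₁₀(133.5/46.9)
    = 0.40873 × 0.45431 = 0.1857 m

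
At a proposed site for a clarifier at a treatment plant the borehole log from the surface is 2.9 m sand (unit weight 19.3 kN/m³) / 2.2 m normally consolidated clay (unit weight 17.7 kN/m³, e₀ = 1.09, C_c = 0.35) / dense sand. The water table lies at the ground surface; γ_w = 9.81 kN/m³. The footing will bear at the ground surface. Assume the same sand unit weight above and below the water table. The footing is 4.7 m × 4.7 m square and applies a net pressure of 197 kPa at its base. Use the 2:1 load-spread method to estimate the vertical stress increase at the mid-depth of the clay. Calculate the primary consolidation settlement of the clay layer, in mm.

Mid-depth of clay below the ground surface: z = 2.9 + 2.2/2 = 4 m.
Total vertical stress at mid-clay: σ_v = 19.3×2.9 + 17.7×1.1 = 75.44 kPa.
Pore pressure: u = 9.81×(4 − 0) = 39.24 kPa.
Initial effective stress: σ'_0 = σ_v − u = 75.44 − 39.24 = 36.2 kPa.
Stress increase at mid-clay by the 2:1 spreading method:
Δσ = qBL/((B+z)(L+z)) = 197×4.7×4.7/((4.7+4)(4.7+4)) = 57.494 kPa
Final effective stress: σ'_f = σ'_0 + Δσ = 36.2 + 57.494 = 93.694 kPa.
Normally consolidated clay, so the full stress increment lies on the virgin compression line:
S_c = C_c·H/(1+e₀)·log₁₀(σ'_f/σ'_0) = 0.35×2.2/(1+1.09)×log₁₀(93.694/36.2)
    = 0.36842 × 0.413 = 0.1522 m

S_c ≈ 152 mm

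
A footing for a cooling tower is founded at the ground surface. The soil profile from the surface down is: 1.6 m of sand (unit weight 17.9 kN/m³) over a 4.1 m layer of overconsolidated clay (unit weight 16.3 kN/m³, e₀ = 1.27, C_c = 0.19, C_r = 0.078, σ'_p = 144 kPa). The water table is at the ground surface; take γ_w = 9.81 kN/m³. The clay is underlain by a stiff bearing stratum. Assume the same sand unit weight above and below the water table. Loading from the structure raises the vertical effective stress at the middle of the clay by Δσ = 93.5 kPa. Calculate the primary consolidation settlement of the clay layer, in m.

Mid-depth of clay below the ground surface: z = 1.6 + 4.1/2 = 3.65 m.
Total vertical stress at mid-clay: σ_v = 17.9×1.6 + 16.3×2.05 = 62.055 kPa.
Pore pressure: u = 9.81×(3.65 − 0) = 35.806 kPa.
Initial effective stress: σ'_0 = σ_v − u = 62.055 − 35.806 = 26.249 kPa.
Final effective stress: σ'_f = 26.249 + 93.5 = 119.75 kPa.
σ'_f = 119.75 ≤ σ'_p = 144 kPa, so the clay remains overconsolidated and only the recompression index applies:
S_c = C_r·H/(1+e₀)·log₁₀(σ'_f/σ'_0) = 0.078×4.1/2.27×log₁₀(119.75/26.249)
    = 0.14088 × 0.65916 = 0.09286 m

S_c ≈ 0.0929 m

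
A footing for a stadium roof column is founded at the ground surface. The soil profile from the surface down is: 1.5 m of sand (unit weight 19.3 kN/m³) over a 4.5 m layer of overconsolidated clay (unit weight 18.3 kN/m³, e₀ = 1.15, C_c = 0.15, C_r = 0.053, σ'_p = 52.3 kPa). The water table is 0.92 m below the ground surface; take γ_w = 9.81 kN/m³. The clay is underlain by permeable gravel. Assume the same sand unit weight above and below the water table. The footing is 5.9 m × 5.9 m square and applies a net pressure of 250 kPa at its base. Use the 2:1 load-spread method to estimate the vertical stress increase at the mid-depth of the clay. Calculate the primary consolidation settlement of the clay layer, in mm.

Mid-depth of clay below the ground surface: z = 1.5 + 4.5/2 = 3.75 m.
Total vertical stress at mid-clay: σ_v = 19.3×1.5 + 18.3×2.25 = 70.125 kPa.
Pore pressure: u = 9.81×(3.75 − 0.92) = 27.762 kPa.
Initial effective stress: σ'_0 = σ_v − u = 70.125 − 27.762 = 42.363 kPa.
Stress increase at mid-clay by the 2:1 spreading method:
Δσ = qBL/((B+z)(L+z)) = 250×5.9×5.9/((5.9+3.75)(5.9+3.75)) = 93.452 kPa
Final effective stress: σ'_f = 42.363 + 93.452 = 135.81 kPa.
σ'_f = 135.81 > σ'_p = 52.3 kPa, so the stress path crosses the preconsolidation pressure — recompression up to σ'_p, then virgin compression beyond:
S_c = H/(1+e₀)·[C_r·log₁₀(σ'_p/σ'_0) + C_c·log₁₀(σ'_f/σ'_p)]
    = 4.5/2.15 × [0.053×log₁₀(52.3/42.363) + 0.15×log₁₀(135.81/52.3)]
    = 2.093 × [0.0048503 + 0.062165] = 0.1403 m

S_c ≈ 140 mm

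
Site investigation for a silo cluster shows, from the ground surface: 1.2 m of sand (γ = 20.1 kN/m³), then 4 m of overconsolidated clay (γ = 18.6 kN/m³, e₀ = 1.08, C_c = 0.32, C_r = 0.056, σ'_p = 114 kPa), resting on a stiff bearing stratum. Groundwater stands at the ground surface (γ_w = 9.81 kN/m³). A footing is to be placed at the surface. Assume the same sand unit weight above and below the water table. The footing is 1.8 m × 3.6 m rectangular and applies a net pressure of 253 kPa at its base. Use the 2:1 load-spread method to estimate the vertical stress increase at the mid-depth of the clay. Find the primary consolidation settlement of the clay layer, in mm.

S_c ≈ 44.9 mm

Mid-depth of clay below the ground surface: z = 1.2 + 4/2 = 3.2 m.
Total vertical stress at mid-clay: σ_v = 20.1×1.2 + 18.6×2 = 61.32 kPa.
Pore pressure: u = 9.81×(3.2 − 0) = 31.392 kPa.
Initial effective stress: σ'_0 = σ_v − u = 61.32 − 31.392 = 29.928 kPa.
Stress increase at mid-clay by the 2:1 spreading method:
Δσ = qBL/((B+z)(L+z)) = 253×1.8×3.6/((1.8+3.2)(3.6+3.2)) = 48.219 kPa
Final effective stress: σ'_f = 29.928 + 48.219 = 78.147 kPa.
σ'_f = 78.147 ≤ σ'_p = 114 kPa, so the clay remains overconsolidated and only the recompression index applies:
S_c = C_r·H/(1+e₀)·log₁₀(σ'_f/σ'_0) = 0.056×4/2.08×log₁₀(78.147/29.928)
    = 0.10769 × 0.41683 = 0.04489 m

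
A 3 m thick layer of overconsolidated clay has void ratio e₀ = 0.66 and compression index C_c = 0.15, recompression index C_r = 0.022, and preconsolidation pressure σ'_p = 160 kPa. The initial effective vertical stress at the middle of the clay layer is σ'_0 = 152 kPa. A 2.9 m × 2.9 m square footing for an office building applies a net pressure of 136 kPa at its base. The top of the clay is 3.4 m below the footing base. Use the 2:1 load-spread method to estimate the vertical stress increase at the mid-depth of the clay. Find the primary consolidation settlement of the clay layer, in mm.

Mid-depth of clay below the footing base: z = 3.4 + 3/2 = 4.9 m.
Stress increase at mid-clay by the 2:1 spreading method:
Δσ = qBL/((B+z)(L+z)) = 136×2.9×2.9/((2.9+4.9)(2.9+4.9)) = 18.799 kPa
Final effective stress: σ'_f = 152 + 18.799 = 170.8 kPa.
σ'_f = 170.8 > σ'_p = 160 kPa, so the stress path crosses the preconsolidation pressure — recompression up to σ'_p, then virgin compression beyond:
S_c = H/(1+e₀)·[C_r·log₁₀(σ'_p/σ'_0) + C_c·log₁₀(σ'_f/σ'_p)]
    = 3/1.66 × [0.022×log₁₀(160/152) + 0.15×log₁₀(170.8/160)]
    = 1.8072 × [0.00049008 + 0.0042552] = 0.008576 m

S_c ≈ 8.58 mm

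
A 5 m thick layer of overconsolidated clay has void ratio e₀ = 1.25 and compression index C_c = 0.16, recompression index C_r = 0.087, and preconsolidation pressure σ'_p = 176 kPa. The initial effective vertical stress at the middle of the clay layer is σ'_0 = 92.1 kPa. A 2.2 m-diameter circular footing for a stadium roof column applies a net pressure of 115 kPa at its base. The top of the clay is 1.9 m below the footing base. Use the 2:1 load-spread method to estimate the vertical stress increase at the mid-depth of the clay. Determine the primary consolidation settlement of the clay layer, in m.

Mid-depth of clay below the footing base: z = 1.9 + 5/2 = 4.4 m.
Stress increase at mid-clay by the 2:1 spreading method:
Δσ ≈ qD²/(D+z)² = 115×2.2²/(2.2+4.4)² = 12.778 kPa
Final effective stress: σ'_f = 92.1 + 12.778 = 104.88 kPa.
σ'_f = 104.88 ≤ σ'_p = 176 kPa, so the clay remains overconsolidated and only the recompression index applies:
S_c = C_r·H/(1+e₀)·log₁₀(σ'_f/σ'_0) = 0.087×5/2.25×log₁₀(104.88/92.1)
    = 0.19333 × 0.056433 = 0.01091 m

S_c ≈ 0.0109 m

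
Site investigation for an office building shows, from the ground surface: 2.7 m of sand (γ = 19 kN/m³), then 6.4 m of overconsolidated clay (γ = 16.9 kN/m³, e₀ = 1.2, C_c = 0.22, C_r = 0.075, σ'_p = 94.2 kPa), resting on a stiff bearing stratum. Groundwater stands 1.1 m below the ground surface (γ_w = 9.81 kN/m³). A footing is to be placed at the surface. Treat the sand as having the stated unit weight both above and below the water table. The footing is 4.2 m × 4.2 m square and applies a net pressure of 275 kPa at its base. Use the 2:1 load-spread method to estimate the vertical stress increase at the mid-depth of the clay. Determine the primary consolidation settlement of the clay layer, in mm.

Mid-depth of clay below the ground surface: z = 2.7 + 6.4/2 = 5.9 m.
Total vertical stress at mid-clay: σ_v = 19×2.7 + 16.9×3.2 = 105.38 kPa.
Pore pressure: u = 9.81×(5.9 − 1.1) = 47.088 kPa.
Initial effective stress: σ'_0 = σ_v − u = 105.38 − 47.088 = 58.292 kPa.
Stress increase at mid-clay by the 2:1 spreading method:
Δσ = qBL/((B+z)(L+z)) = 275×4.2×4.2/((4.2+5.9)(4.2+5.9)) = 47.554 kPa
Final effective stress: σ'_f = 58.292 + 47.554 = 105.85 kPa.
σ'_f = 105.85 > σ'_p = 94.2 kPa, so the stress path crosses the preconsolidation pressure — recompression up to σ'_p, then virgin compression beyond:
S_c = H/(1+e₀)·[C_r·log₁₀(σ'_p/σ'_0) + C_c·log₁₀(σ'_f/σ'_p)]
    = 6.4/2.2 × [0.075×log₁₀(94.2/58.292) + 0.22×log₁₀(105.85/94.2)]
    = 2.9091 × [0.015633 + 0.011141] = 0.07789 m

S_c ≈ 77.9 mm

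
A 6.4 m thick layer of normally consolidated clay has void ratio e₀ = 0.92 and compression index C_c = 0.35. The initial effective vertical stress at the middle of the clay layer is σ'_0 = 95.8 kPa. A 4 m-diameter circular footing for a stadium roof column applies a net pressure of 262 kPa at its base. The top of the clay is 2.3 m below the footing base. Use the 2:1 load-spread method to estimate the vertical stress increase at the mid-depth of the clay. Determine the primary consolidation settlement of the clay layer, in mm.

S_c ≈ 200 mm

Mid-depth of clay below the footing base: z = 2.3 + 6.4/2 = 5.5 m.
Stress increase at mid-clay by the 2:1 spreading method:
Δσ ≈ qD²/(D+z)² = 262×4²/(4+5.5)² = 46.449 kPa
Final effective stress: σ'_f = σ'_0 + Δσ = 95.8 + 46.449 = 142.25 kPa.
Normally consolidated clay, so the full stress increment lies on the virgin compression line:
S_c = C_c·H/(1+e₀)·log₁₀(σ'_f/σ'_0) = 0.35×6.4/(1+0.92)×log₁₀(142.25/95.8)
    = 1.1667 × 0.17169 = 0.2003 m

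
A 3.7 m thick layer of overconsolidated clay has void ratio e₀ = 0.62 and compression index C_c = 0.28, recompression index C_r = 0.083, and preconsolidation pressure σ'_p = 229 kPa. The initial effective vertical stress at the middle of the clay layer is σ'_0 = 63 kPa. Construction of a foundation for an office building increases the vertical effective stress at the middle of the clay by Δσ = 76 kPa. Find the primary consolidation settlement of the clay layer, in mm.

S_c ≈ 65.2 mm

Final effective stress: σ'_f = 63 + 76 = 139 kPa.
σ'_f = 139 ≤ σ'_p = 229 kPa, so the clay remains overconsolidated and only the recompression index applies:
S_c = C_r·H/(1+e₀)·log₁₀(σ'_f/σ'_0) = 0.083×3.7/1.62×log₁₀(139/63)
    = 0.18957 × 0.34367 = 0.06515 m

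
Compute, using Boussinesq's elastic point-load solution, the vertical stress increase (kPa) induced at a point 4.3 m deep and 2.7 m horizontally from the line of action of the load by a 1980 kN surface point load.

Boussinesq vertical stress below a point load on an elastic half-space:
Δσ_z = 3P/(2πz²) · [1 + (r/z)²]^(−5/2)
r/z = 2.7/4.3 = 0.62791; [1+(r/z)²]^(−5/2) = 0.43565.
Δσ_z = 3×1980/(2π×4.3²) × 0.43565 = 51.129 × 0.43565 = 22.27 kPa

Δσ_z ≈ 22.3 kPa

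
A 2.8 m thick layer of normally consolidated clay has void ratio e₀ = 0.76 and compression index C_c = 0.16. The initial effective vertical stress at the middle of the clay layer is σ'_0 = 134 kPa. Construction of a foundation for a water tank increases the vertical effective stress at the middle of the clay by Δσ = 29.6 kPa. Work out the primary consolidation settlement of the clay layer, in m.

S_c ≈ 0.0221 m

Final effective stress: σ'_f = σ'_0 + Δσ = 134 + 29.6 = 163.6 kPa.
Normally consolidated clay, so the full stress increment lies on the virgin compression line:
S_c = C_c·H/(1+e₀)·log₁₀(σ'_f/σ'_0) = 0.16×2.8/(1+0.76)×log₁₀(163.6/134)
    = 0.25455 × 0.086679 = 0.02206 m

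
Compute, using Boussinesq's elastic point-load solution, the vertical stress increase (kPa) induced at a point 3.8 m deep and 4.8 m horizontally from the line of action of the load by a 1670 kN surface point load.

Δσ_z ≈ 5.09 kPa

Boussinesq vertical stress below a point load on an elastic half-space:
Δσ_z = 3P/(2πz²) · [1 + (r/z)²]^(−5/2)
r/z = 4.8/3.8 = 1.2632; [1+(r/z)²]^(−5/2) = 0.092134.
Δσ_z = 3×1670/(2π×3.8²) × 0.092134 = 55.219 × 0.092134 = 5.088 kPa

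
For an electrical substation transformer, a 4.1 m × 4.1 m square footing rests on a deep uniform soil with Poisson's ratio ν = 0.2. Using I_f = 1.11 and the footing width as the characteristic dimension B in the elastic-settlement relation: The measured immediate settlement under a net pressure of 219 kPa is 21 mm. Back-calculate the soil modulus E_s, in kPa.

E_s ≈ 45600 kPa

S_e = q·B·(1−ν²)/E_s · I_f  ⇒  E_s = q·B·(1−ν²)·I_f / S_e.
E_s = 219 × 4.1 × 0.96 × 1.11 / 0.021 = 45560 kPa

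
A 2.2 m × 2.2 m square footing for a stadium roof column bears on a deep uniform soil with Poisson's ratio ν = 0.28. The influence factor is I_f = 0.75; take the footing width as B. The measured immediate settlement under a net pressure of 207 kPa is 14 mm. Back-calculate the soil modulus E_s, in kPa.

E_s ≈ 22500 kPa

S_e = q·B·(1−ν²)/E_s · I_f  ⇒  E_s = q·B·(1−ν²)·I_f / S_e.
E_s = 207 × 2.2 × 0.9216 × 0.75 / 0.014 = 22480 kPa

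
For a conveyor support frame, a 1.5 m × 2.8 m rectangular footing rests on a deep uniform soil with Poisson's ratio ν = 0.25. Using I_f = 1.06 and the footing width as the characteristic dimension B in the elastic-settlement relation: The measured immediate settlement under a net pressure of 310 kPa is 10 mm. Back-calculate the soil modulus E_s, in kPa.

S_e = q·B·(1−ν²)/E_s · I_f  ⇒  E_s = q·B·(1−ν²)·I_f / S_e.
E_s = 310 × 1.5 × 0.9375 × 1.06 / 0.01 = 46210 kPa

E_s ≈ 46200 kPa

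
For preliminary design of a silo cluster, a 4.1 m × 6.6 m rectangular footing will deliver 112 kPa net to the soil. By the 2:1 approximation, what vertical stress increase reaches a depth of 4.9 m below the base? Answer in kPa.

Δσ_z ≈ 29.3 kPa

By the 2:1 method the load spreads at 1 horizontal : 2 vertical, so at depth z the loaded area has grown by z in each plan dimension:
Δσ = qBL/((B+z)(L+z)) = 112×4.1×6.6/((4.1+4.9)(6.6+4.9)) = 29.282 kPa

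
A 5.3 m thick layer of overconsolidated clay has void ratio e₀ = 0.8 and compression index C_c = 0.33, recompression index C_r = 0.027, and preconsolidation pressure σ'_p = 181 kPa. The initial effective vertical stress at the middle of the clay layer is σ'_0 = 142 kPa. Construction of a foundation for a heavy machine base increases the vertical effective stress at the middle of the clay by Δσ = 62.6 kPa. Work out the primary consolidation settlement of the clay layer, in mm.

Final effective stress: σ'_f = 142 + 62.6 = 204.6 kPa.
σ'_f = 204.6 > σ'_p = 181 kPa, so the stress path crosses the preconsolidation pressure — recompression up to σ'_p, then virgin compression beyond:
S_c = H/(1+e₀)·[C_r·log₁₀(σ'_p/σ'_0) + C_c·log₁₀(σ'_f/σ'_p)]
    = 5.3/1.8 × [0.027×log₁₀(181/142) + 0.33×log₁₀(204.6/181)]
    = 2.9444 × [0.0028455 + 0.017565] = 0.0601 m

S_c ≈ 60.1 mm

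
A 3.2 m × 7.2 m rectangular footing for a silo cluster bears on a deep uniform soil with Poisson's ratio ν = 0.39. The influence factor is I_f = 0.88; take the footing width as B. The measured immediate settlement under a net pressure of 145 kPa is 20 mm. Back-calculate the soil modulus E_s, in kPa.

E_s ≈ 17300 kPa

S_e = q·B·(1−ν²)/E_s · I_f  ⇒  E_s = q·B·(1−ν²)·I_f / S_e.
E_s = 145 × 3.2 × 0.8479 × 0.88 / 0.02 = 17310 kPa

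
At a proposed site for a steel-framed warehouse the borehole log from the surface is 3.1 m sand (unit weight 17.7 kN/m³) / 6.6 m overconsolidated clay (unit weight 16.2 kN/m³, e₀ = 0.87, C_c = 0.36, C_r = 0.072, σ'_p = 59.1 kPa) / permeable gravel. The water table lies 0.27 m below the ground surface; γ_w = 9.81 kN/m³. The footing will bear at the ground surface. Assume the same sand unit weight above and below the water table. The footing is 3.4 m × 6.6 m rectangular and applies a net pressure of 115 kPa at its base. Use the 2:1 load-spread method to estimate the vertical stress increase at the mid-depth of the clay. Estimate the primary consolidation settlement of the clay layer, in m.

Mid-depth of clay below the ground surface: z = 3.1 + 6.6/2 = 6.4 m.
Total vertical stress at mid-clay: σ_v = 17.7×3.1 + 16.2×3.3 = 108.33 kPa.
Pore pressure: u = 9.81×(6.4 − 0.27) = 60.135 kPa.
Initial effective stress: σ'_0 = σ_v − u = 108.33 − 60.135 = 48.195 kPa.
Stress increase at mid-clay by the 2:1 spreading method:
Δσ = qBL/((B+z)(L+z)) = 115×3.4×6.6/((3.4+6.4)(6.6+6.4)) = 20.256 kPa
Final effective stress: σ'_f = 48.195 + 20.256 = 68.451 kPa.
σ'_f = 68.451 > σ'_p = 59.1 kPa, so the stress path crosses the preconsolidation pressure — recompression up to σ'_p, then virgin compression beyond:
S_c = H/(1+e₀)·[C_r·log₁₀(σ'_p/σ'_0) + C_c·log₁₀(σ'_f/σ'_p)]
    = 6.6/1.87 × [0.072×log₁₀(59.1/48.195) + 0.36×log₁₀(68.451/59.1)]
    = 3.5294 × [0.0063782 + 0.022965] = 0.1036 m

S_c ≈ 0.104 m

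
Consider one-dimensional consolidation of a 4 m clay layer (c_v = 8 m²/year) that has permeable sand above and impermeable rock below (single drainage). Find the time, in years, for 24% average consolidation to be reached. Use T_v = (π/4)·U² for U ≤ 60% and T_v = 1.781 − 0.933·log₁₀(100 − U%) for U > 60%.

t ≈ 0.0905 years

Drainage path length: H_d = H = 4 m (single drainage).
U ≤ 60%: T_v = (π/4)·U² = (π/4)×0.24² = 0.045239.
t = T_v·H_d²/c_v = 0.045239×4²/8 = 0.09048 years.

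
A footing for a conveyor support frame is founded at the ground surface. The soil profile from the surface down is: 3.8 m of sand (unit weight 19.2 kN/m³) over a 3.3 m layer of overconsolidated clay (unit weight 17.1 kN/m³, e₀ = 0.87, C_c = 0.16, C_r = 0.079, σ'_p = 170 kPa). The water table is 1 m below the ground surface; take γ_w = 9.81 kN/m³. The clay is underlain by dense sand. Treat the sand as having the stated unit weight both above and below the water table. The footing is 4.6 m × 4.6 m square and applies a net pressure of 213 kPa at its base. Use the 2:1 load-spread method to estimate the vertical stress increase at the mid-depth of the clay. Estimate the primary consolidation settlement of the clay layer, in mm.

S_c ≈ 34.8 mm

Mid-depth of clay below the ground surface: z = 3.8 + 3.3/2 = 5.45 m.
Total vertical stress at mid-clay: σ_v = 19.2×3.8 + 17.1×1.65 = 101.17 kPa.
Pore pressure: u = 9.81×(5.45 − 1) = 43.655 kPa.
Initial effective stress: σ'_0 = σ_v − u = 101.17 − 43.655 = 57.515 kPa.
Stress increase at mid-clay by the 2:1 spreading method:
Δσ = qBL/((B+z)(L+z)) = 213×4.6×4.6/((4.6+5.45)(4.6+5.45)) = 44.623 kPa
Final effective stress: σ'_f = 57.515 + 44.623 = 102.14 kPa.
σ'_f = 102.14 ≤ σ'_p = 170 kPa, so the clay remains overconsolidated and only the recompression index applies:
S_c = C_r·H/(1+e₀)·log₁₀(σ'_f/σ'_0) = 0.079×3.3/1.87×log₁₀(102.14/57.515)
    = 0.13941 × 0.24941 = 0.03477 m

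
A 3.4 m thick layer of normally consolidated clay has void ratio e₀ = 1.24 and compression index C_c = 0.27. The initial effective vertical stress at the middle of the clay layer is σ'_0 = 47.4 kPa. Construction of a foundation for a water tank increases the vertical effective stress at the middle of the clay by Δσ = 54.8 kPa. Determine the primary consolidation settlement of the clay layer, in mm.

S_c ≈ 137 mm

Final effective stress: σ'_f = σ'_0 + Δσ = 47.4 + 54.8 = 102.2 kPa.
Normally consolidated clay, so the full stress increment lies on the virgin compression line:
S_c = C_c·H/(1+e₀)·log₁₀(σ'_f/σ'_0) = 0.27×3.4/(1+1.24)×log₁₀(102.2/47.4)
    = 0.40982 × 0.33367 = 0.1367 m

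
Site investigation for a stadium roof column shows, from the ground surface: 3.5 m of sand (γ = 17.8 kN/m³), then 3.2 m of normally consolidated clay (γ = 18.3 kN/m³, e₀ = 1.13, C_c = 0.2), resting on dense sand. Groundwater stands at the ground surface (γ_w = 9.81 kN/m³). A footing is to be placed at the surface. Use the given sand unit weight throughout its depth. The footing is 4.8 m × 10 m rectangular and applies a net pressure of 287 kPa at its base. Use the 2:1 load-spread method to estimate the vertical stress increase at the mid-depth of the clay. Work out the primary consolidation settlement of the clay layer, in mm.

S_c ≈ 153 mm

Mid-depth of clay below the ground surface: z = 3.5 + 3.2/2 = 5.1 m.
Total vertical stress at mid-clay: σ_v = 17.8×3.5 + 18.3×1.6 = 91.58 kPa.
Pore pressure: u = 9.81×(5.1 − 0) = 50.031 kPa.
Initial effective stress: σ'_0 = σ_v − u = 91.58 − 50.031 = 41.549 kPa.
Stress increase at mid-clay by the 2:1 spreading method:
Δσ = qBL/((B+z)(L+z)) = 287×4.8×10/((4.8+5.1)(10+5.1)) = 92.153 kPa
Final effective stress: σ'_f = σ'_0 + Δσ = 41.549 + 92.153 = 133.7 kPa.
Normally consolidated clay, so the full stress increment lies on the virgin compression line:
S_c = C_c·H/(1+e₀)·log₁₀(σ'_f/σ'_0) = 0.2×3.2/(1+1.13)×log₁₀(133.7/41.549)
    = 0.30047 × 0.50757 = 0.1525 m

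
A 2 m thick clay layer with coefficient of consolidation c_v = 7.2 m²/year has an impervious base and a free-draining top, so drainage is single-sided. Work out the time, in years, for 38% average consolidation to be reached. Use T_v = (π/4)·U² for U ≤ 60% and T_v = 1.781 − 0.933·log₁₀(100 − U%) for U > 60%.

t ≈ 0.063 years

Drainage path length: H_d = H = 2 m (single drainage).
U ≤ 60%: T_v = (π/4)·U² = (π/4)×0.38² = 0.11341.
t = T_v·H_d²/c_v = 0.11341×2²/7.2 = 0.06301 years.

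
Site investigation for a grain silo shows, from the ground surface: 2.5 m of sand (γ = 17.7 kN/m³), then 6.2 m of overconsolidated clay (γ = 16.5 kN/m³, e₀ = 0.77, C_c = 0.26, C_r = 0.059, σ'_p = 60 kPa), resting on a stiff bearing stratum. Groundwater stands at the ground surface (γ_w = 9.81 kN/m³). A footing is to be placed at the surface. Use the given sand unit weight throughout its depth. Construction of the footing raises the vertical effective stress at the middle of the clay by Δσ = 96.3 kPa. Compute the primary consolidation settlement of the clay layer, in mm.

S_c ≈ 361 mm

Mid-depth of clay below the ground surface: z = 2.5 + 6.2/2 = 5.6 m.
Total vertical stress at mid-clay: σ_v = 17.7×2.5 + 16.5×3.1 = 95.4 kPa.
Pore pressure: u = 9.81×(5.6 − 0) = 54.936 kPa.
Initial effective stress: σ'_0 = σ_v − u = 95.4 − 54.936 = 40.464 kPa.
Final effective stress: σ'_f = 40.464 + 96.3 = 136.76 kPa.
σ'_f = 136.76 > σ'_p = 60 kPa, so the stress path crosses the preconsolidation pressure — recompression up to σ'_p, then virgin compression beyond:
S_c = H/(1+e₀)·[C_r·log₁₀(σ'_p/σ'_0) + C_c·log₁₀(σ'_f/σ'_p)]
    = 6.2/1.77 × [0.059×log₁₀(60/40.464) + 0.26×log₁₀(136.76/60)]
    = 3.5028 × [0.010094 + 0.09303] = 0.3612 m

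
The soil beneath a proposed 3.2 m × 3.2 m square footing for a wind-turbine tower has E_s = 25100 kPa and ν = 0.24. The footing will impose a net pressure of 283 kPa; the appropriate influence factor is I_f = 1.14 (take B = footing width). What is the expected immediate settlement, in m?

Immediate (elastic) settlement: S_e = q·B·(1−ν²)/E_s · I_f.
S_e = 283 × 3.2 × (1 − 0.24²) / 25100 × 1.14
    = 283 × 3.2 × 0.9424 / 25100 × 1.14
    = 0.03876 m

S_e ≈ 0.0388 m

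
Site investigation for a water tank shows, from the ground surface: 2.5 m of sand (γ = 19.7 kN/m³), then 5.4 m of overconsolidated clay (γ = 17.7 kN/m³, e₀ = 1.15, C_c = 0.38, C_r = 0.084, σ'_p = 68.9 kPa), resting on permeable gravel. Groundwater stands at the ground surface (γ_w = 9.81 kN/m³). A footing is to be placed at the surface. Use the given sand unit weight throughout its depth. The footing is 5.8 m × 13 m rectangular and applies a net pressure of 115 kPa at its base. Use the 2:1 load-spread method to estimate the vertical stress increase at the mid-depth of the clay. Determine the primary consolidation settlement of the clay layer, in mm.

Mid-depth of clay below the ground surface: z = 2.5 + 5.4/2 = 5.2 m.
Total vertical stress at mid-clay: σ_v = 19.7×2.5 + 17.7×2.7 = 97.04 kPa.
Pore pressure: u = 9.81×(5.2 − 0) = 51.012 kPa.
Initial effective stress: σ'_0 = σ_v − u = 97.04 − 51.012 = 46.028 kPa.
Stress increase at mid-clay by the 2:1 spreading method:
Δσ = qBL/((B+z)(L+z)) = 115×5.8×13/((5.8+5.2)(13+5.2)) = 43.312 kPa
Final effective stress: σ'_f = 46.028 + 43.312 = 89.34 kPa.
σ'_f = 89.34 > σ'_p = 68.9 kPa, so the stress path crosses the preconsolidation pressure — recompression up to σ'_p, then virgin compression beyond:
S_c = H/(1+e₀)·[C_r·log₁₀(σ'_p/σ'_0) + C_c·log₁₀(σ'_f/σ'_p)]
    = 5.4/2.15 × [0.084×log₁₀(68.9/46.028) + 0.38×log₁₀(89.34/68.9)]
    = 2.5116 × [0.014717 + 0.042874] = 0.1446 m

S_c ≈ 145 mm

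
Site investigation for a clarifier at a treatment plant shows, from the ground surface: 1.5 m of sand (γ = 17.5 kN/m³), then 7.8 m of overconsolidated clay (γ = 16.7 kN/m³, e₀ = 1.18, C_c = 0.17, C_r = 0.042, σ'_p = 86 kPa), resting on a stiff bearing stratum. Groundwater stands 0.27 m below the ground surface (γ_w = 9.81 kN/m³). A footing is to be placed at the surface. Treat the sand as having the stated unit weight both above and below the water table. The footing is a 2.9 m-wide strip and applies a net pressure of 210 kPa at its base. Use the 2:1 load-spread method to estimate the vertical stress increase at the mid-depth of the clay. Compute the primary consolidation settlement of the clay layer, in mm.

S_c ≈ 124 mm

Mid-depth of clay below the ground surface: z = 1.5 + 7.8/2 = 5.4 m.
Total vertical stress at mid-clay: σ_v = 17.5×1.5 + 16.7×3.9 = 91.38 kPa.
Pore pressure: u = 9.81×(5.4 − 0.27) = 50.325 kPa.
Initial effective stress: σ'_0 = σ_v − u = 91.38 − 50.325 = 41.055 kPa.
Stress increase at mid-clay by the 2:1 spreading method:
Δσ = qB/(B+z) = 210×2.9/(2.9+5.4) = 73.373 kPa
Final effective stress: σ'_f = 41.055 + 73.373 = 114.43 kPa.
σ'_f = 114.43 > σ'_p = 86 kPa, so the stress path crosses the preconsolidation pressure — recompression up to σ'_p, then virgin compression beyond:
S_c = H/(1+e₀)·[C_r·log₁₀(σ'_p/σ'_0) + C_c·log₁₀(σ'_f/σ'_p)]
    = 7.8/2.18 × [0.042×log₁₀(86/41.055) + 0.17×log₁₀(114.43/86)]
    = 3.578 × [0.013488 + 0.021087] = 0.1237 m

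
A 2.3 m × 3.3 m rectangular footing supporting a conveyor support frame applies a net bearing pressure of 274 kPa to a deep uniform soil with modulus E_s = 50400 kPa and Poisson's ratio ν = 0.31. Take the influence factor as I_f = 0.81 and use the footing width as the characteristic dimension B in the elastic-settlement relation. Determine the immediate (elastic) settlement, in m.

S_e ≈ 0.00915 m

Immediate (elastic) settlement: S_e = q·B·(1−ν²)/E_s · I_f.
S_e = 274 × 2.3 × (1 − 0.31²) / 50400 × 0.81
    = 274 × 2.3 × 0.9039 / 50400 × 0.81
    = 0.009155 m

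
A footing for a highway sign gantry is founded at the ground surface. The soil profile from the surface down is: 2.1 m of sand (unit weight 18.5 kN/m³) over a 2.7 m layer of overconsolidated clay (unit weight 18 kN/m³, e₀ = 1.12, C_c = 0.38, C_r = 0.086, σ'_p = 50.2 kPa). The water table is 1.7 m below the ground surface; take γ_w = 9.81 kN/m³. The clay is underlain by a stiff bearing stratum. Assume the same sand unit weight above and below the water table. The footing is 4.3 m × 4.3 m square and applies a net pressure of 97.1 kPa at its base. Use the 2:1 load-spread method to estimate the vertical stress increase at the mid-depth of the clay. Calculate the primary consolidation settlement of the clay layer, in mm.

S_c ≈ 91 mm

Mid-depth of clay below the ground surface: z = 2.1 + 2.7/2 = 3.45 m.
Total vertical stress at mid-clay: σ_v = 18.5×2.1 + 18×1.35 = 63.15 kPa.
Pore pressure: u = 9.81×(3.45 − 1.7) = 17.168 kPa.
Initial effective stress: σ'_0 = σ_v − u = 63.15 − 17.168 = 45.982 kPa.
Stress increase at mid-clay by the 2:1 spreading method:
Δσ = qBL/((B+z)(L+z)) = 97.1×4.3×4.3/((4.3+3.45)(4.3+3.45)) = 29.892 kPa
Final effective stress: σ'_f = 45.982 + 29.892 = 75.874 kPa.
σ'_f = 75.874 > σ'_p = 50.2 kPa, so the stress path crosses the preconsolidation pressure — recompression up to σ'_p, then virgin compression beyond:
S_c = H/(1+e₀)·[C_r·log₁₀(σ'_p/σ'_0) + C_c·log₁₀(σ'_f/σ'_p)]
    = 2.7/2.12 × [0.086×log₁₀(50.2/45.982) + 0.38×log₁₀(75.874/50.2)]
    = 1.2736 × [0.003278 + 0.068168] = 0.09099 m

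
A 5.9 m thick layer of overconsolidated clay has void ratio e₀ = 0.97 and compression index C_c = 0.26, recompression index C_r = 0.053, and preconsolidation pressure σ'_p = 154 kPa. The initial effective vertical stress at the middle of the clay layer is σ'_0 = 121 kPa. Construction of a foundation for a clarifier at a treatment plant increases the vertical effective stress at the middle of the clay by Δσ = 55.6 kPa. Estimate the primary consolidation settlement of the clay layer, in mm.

S_c ≈ 62.9 mm

Final effective stress: σ'_f = 121 + 55.6 = 176.6 kPa.
σ'_f = 176.6 > σ'_p = 154 kPa, so the stress path crosses the preconsolidation pressure — recompression up to σ'_p, then virgin compression beyond:
S_c = H/(1+e₀)·[C_r·log₁₀(σ'_p/σ'_0) + C_c·log₁₀(σ'_f/σ'_p)]
    = 5.9/1.97 × [0.053×log₁₀(154/121) + 0.26×log₁₀(176.6/154)]
    = 2.9949 × [0.005551 + 0.015462] = 0.06293 m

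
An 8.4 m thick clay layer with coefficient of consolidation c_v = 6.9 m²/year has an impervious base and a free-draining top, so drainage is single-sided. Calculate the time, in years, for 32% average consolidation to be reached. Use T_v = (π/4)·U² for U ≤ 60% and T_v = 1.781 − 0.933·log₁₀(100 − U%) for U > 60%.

t ≈ 0.822 years

Drainage path length: H_d = H = 8.4 m (single drainage).
U ≤ 60%: T_v = (π/4)·U² = (π/4)×0.32² = 0.080425.
t = T_v·H_d²/c_v = 0.080425×8.4²/6.9 = 0.8224 years.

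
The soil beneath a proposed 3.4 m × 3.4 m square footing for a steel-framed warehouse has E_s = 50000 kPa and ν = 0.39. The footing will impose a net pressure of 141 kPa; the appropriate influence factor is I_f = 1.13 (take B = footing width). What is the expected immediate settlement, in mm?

S_e ≈ 9.19 mm

Immediate (elastic) settlement: S_e = q·B·(1−ν²)/E_s · I_f.
S_e = 141 × 3.4 × (1 − 0.39²) / 50000 × 1.13
    = 141 × 3.4 × 0.8479 / 50000 × 1.13
    = 0.009187 m = 9.187 mm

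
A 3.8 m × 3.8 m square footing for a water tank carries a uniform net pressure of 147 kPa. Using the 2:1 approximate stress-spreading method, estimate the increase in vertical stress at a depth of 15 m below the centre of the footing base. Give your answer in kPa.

By the 2:1 method the load spreads at 1 horizontal : 2 vertical, so at depth z the loaded area has grown by z in each plan dimension:
Δσ = qBL/((B+z)(L+z)) = 147×3.8×3.8/((3.8+15)(3.8+15)) = 6.0058 kPa

Δσ_z ≈ 6.01 kPa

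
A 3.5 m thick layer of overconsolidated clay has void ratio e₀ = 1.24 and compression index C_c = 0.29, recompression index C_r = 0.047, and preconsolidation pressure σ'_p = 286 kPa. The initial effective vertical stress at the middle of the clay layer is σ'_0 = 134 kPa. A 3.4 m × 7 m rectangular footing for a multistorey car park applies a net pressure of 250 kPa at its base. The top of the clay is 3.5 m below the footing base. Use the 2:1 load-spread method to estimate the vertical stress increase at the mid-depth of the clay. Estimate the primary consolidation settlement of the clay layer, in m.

S_c ≈ 0.0112 m

Mid-depth of clay below the footing base: z = 3.5 + 3.5/2 = 5.25 m.
Stress increase at mid-clay by the 2:1 spreading method:
Δσ = qBL/((B+z)(L+z)) = 250×3.4×7/((3.4+5.25)(7+5.25)) = 56.152 kPa
Final effective stress: σ'_f = 134 + 56.152 = 190.15 kPa.
σ'_f = 190.15 ≤ σ'_p = 286 kPa, so the clay remains overconsolidated and only the recompression index applies:
S_c = C_r·H/(1+e₀)·log₁₀(σ'_f/σ'_0) = 0.047×3.5/2.24×log₁₀(190.15/134)
    = 0.073438 × 0.15199 = 0.01116 m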